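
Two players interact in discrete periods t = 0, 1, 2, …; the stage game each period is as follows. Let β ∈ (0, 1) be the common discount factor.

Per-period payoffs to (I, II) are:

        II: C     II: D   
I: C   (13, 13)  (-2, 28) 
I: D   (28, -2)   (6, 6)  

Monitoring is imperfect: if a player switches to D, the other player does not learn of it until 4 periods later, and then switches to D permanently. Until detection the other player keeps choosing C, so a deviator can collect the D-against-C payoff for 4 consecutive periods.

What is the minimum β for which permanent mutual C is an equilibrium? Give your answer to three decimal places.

0.909

A deviator earns 28 for 4 periods, then 6 forever; cooperating earns 13 forever. Multiplying the IC by (1−β):
13 ≥ 28(1−β^4) + 6β^4, so 22·β^4 ≥ 15 and β^4 ≥ 15/22.
β ≥ (15/22)^(1/4) ≈ 0.909.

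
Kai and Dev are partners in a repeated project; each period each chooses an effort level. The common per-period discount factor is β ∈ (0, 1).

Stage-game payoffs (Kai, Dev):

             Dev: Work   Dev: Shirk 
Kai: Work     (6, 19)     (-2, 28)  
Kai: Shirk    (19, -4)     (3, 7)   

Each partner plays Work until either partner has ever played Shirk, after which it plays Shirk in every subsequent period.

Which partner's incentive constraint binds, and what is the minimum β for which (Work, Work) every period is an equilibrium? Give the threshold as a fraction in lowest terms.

Kai; β ≥ 13/16

Kai: cooperation gives 6 each period; deviation gives 19 once then 3 forever.
  6/(1−β) ≥ 19 + 3β/(1−β) ⇒ β ≥ 13/16.
Dev: cooperation gives 19 each period; deviation gives 28 once then 7 forever.
  β ≥ 9/21 = 3/7.
Both must hold, so the binding constraint is Kai's: β ≥ 13/16.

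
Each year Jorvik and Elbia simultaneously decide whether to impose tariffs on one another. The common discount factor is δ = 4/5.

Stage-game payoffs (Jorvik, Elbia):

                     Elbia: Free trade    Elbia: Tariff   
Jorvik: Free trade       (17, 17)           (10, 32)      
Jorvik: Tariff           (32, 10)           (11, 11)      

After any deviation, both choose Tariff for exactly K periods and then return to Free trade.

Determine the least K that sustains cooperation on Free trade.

IC: δ(1−δ^K)/(1−δ) ≥ (32−17)/(17−11) = 5/2.
With δ = 4/5: need 1 − δ^K ≥ 5/2·(1−4/5)/(4/5), i.e. δ^K ≤ 0.3750.
Since (4/5)^4 = 0.4096 and (4/5)^5 = 0.3277, the smallest such K is 5.

5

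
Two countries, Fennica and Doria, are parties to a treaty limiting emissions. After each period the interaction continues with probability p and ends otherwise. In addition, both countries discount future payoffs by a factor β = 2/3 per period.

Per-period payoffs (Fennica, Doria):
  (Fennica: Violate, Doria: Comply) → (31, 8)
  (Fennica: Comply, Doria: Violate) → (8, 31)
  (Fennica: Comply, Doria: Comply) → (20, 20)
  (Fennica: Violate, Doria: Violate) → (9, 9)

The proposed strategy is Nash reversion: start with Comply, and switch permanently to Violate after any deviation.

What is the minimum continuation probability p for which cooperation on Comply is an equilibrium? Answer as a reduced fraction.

3/4

Expected continuation weight on next period's payoff is β·p = 2/3·p, which plays the role of the discount factor.
Cooperation requires 2/3·p ≥ (31−20)/(31−9) = 1/2, hence p ≥ 3/4.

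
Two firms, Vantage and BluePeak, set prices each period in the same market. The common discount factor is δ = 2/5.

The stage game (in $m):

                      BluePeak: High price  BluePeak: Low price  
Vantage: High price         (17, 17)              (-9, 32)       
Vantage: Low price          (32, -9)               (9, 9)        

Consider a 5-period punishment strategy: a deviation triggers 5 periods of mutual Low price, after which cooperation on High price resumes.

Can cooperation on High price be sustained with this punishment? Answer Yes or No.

No

IC: δ+…+δ^5 ≥ (32−17)/(17−9) = 15/8.
At δ = 2/5: partial sum = 0.6598 < 1.8750. Cooperation not sustainable.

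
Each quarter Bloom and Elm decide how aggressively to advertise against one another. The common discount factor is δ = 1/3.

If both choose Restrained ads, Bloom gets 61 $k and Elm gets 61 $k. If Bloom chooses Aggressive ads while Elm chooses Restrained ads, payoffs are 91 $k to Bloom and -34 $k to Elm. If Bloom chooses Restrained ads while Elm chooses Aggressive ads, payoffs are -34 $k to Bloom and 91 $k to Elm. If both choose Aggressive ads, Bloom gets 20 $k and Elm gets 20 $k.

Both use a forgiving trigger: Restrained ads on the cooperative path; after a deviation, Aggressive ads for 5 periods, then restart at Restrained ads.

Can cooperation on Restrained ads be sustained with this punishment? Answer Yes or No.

No

A one-shot deviation gives 91 now, then 20 for 5 periods, then back to 61.
Gain from deviating: (91−61) today; loss: (61−20) in each of the next 5 periods.
No-deviation condition: (61−20)(δ+…+δ^5) ≥ 91−61, i.e. δ+…+δ^5 ≥ 30/41.
At δ = 1/3: δ+…+δ^5 = 0.4979 < 0.7317.
So cooperation is not sustainable.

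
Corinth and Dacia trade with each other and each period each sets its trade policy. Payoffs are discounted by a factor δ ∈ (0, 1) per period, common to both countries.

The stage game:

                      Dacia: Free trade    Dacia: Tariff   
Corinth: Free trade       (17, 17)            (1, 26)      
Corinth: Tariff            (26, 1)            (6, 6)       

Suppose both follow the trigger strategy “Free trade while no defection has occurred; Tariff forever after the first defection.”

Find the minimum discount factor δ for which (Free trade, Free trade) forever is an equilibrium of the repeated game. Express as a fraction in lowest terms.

9/20

17/(1−δ) ≥ 26 + 6δ/(1−δ)
17 ≥ 26 − 20δ
δ ≥ 9/20.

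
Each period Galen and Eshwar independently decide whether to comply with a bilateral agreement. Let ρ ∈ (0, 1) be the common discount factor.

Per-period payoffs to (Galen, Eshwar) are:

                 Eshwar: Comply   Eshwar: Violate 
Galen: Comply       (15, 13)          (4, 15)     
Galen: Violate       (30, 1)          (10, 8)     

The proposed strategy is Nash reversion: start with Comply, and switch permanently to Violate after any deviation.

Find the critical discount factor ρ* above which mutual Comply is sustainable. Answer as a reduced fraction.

For Galen: deviation gain 30−15 = 15, per-period punishment loss 15−10 = 5. IC gives ρ ≥ 15/20 = 3/4.
For Eshwar: gain 2, loss 5 per period, so ρ ≥ 2/7.
The tighter constraint is Galen's, so cooperation needs ρ ≥ 3/4.

3/4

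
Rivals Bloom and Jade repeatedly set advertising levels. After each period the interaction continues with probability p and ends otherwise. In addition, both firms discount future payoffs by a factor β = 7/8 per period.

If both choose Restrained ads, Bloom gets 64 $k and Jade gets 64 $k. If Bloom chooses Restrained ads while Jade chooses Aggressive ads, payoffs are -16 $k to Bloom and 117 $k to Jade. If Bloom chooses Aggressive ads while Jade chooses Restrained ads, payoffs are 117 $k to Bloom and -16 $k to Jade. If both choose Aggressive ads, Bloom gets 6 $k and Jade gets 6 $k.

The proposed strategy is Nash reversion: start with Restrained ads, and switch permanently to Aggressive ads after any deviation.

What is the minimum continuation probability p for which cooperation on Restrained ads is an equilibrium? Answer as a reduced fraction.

Expected continuation weight on next period's payoff is β·p = 7/8·p, which plays the role of the discount factor.
Cooperation requires 7/8·p ≥ (117−64)/(117−6) = 53/111, hence p ≥ 424/777.

424/777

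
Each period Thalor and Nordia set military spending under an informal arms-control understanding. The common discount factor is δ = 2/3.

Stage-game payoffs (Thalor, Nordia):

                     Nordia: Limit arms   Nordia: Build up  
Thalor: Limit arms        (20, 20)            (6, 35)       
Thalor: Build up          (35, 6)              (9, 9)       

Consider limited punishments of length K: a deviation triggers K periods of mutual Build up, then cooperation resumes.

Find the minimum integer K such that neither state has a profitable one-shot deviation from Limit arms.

3

No profitable deviation requires (20−9)(δ+…+δ^K) ≥ 35−20, i.e. δ+…+δ^K ≥ 15/11 ≈ 1.3636.
With δ = 2/3, the partial sums are K=1: 0.6667, K=2: 1.1111, K=3: 1.4074.
K = 3 is the first length at which the sum reaches 1.3636.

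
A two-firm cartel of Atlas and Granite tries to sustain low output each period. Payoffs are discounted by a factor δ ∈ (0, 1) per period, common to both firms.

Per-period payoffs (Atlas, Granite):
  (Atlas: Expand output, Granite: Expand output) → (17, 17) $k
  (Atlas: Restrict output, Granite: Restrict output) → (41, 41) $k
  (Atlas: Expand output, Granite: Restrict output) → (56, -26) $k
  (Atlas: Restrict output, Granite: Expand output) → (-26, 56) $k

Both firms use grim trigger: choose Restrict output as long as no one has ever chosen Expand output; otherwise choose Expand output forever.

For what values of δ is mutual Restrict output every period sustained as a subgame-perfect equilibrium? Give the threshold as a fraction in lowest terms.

41/(1−δ) ≥ 56 + 17δ/(1−δ)
41 ≥ 56 − 39δ
δ ≥ 15/39 = 5/13.

5/13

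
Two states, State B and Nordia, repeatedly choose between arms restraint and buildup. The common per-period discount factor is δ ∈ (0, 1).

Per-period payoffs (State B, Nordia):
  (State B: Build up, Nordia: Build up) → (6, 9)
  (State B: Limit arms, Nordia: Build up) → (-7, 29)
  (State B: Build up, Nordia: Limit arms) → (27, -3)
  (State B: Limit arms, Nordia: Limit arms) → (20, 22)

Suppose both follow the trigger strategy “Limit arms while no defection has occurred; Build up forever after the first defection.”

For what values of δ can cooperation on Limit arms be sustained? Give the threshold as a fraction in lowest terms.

State B's threshold: (27−20)/(27−6) = 1/3.
Nordia's threshold: (29−22)/(29−9) = 7/20.
1/3 < 7/20, so Nordia binds and δ* = 7/20.

7/20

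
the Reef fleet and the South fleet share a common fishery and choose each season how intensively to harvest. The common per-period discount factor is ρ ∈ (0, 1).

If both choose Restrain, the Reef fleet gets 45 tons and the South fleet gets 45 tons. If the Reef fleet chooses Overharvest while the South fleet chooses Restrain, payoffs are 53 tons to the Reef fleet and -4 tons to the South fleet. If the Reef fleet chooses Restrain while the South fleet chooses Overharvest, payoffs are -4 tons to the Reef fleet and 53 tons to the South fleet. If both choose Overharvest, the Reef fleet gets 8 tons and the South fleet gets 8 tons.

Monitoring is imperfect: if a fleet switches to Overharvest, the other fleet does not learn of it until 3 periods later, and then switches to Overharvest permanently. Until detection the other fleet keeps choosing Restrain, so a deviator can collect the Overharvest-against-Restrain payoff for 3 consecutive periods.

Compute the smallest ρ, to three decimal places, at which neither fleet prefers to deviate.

0.562

A deviator earns 53 for 3 periods, then 8 forever; cooperating earns 45 forever. Multiplying the IC by (1−ρ):
45 ≥ 53(1−ρ^3) + 8ρ^3, so 45·ρ^3 ≥ 8 and ρ^3 ≥ 8/45.
ρ ≥ (8/45)^(1/3) ≈ 0.562.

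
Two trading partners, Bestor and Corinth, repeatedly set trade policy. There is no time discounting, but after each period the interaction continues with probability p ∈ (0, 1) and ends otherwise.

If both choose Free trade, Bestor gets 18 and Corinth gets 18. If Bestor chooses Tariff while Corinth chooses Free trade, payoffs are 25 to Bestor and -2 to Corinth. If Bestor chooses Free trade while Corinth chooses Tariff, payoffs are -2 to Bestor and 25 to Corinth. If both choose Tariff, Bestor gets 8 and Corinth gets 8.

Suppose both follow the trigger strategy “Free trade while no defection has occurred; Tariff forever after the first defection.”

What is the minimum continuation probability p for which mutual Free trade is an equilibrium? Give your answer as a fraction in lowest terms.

7/17

Expected cooperation value is 18 + p·18 + p²·18 + … = 18/(1−p); deviation gives 25 + p·8/(1−p).
18 ≥ 25(1−p) + 8p ⇒ 17p ≥ 7 ⇒ p ≥ 7/17.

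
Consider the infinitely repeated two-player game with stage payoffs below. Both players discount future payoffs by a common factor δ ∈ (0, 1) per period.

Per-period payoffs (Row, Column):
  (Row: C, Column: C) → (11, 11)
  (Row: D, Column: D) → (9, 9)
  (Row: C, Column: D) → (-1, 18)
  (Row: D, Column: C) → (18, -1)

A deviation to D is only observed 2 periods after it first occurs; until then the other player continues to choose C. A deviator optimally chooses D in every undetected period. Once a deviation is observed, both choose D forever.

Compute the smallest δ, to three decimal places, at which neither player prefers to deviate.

0.882

A deviator earns 18 for 2 periods, then 9 forever; cooperating earns 11 forever. Multiplying the IC by (1−δ):
11 ≥ 18(1−δ^2) + 9δ^2, so 9·δ^2 ≥ 7 and δ^2 ≥ 7/9.
δ ≥ (7/9)^(1/2) ≈ 0.882.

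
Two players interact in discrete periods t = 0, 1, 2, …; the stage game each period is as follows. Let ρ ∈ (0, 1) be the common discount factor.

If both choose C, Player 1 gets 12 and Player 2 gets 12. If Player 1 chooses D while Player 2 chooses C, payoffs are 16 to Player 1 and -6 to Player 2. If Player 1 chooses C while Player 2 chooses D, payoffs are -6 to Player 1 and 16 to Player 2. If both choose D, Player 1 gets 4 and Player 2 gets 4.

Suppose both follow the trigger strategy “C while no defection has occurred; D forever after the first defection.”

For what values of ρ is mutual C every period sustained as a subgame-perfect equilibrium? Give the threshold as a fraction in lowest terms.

12/(1−ρ) ≥ 16 + 4ρ/(1−ρ)
12 ≥ 16 − 12ρ
ρ ≥ 4/12 = 1/3.

1/3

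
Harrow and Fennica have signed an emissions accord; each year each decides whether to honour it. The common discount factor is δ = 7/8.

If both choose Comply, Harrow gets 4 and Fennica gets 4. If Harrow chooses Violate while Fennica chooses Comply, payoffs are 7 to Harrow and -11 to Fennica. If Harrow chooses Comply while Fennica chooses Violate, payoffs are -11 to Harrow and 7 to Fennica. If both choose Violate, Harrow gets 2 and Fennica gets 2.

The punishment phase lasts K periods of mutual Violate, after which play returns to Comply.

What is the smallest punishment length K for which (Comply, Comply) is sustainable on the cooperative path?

IC: δ(1−δ^K)/(1−δ) ≥ (7−4)/(4−2) = 3/2.
With δ = 7/8: need 1 − δ^K ≥ 3/2·(1−7/8)/(7/8), i.e. δ^K ≤ 0.7857.
Since (7/8)^1 = 0.8750 and (7/8)^2 = 0.7656, the smallest such K is 2.

2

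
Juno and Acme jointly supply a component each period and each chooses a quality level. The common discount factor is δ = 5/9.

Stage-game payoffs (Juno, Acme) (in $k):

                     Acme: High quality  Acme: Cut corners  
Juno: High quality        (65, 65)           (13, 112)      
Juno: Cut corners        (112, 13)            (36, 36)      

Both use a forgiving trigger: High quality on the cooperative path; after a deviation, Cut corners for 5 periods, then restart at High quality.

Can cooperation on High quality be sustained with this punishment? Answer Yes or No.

A one-shot deviation gives 112 now, then 36 for 5 periods, then back to 65.
Gain from deviating: (112−65) today; loss: (65−36) in each of the next 5 periods.
No-deviation condition: (65−36)(δ+…+δ^5) ≥ 112−65, i.e. δ+…+δ^5 ≥ 47/29.
At δ = 5/9: δ+…+δ^5 = 1.1838 < 1.6207.
So cooperation is not sustainable.

No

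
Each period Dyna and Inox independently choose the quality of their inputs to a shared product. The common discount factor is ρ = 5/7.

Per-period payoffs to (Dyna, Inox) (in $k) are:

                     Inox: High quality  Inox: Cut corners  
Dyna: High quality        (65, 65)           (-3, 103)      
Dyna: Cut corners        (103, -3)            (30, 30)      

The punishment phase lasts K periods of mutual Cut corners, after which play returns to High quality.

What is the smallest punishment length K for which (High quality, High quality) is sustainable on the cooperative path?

No profitable deviation requires (65−30)(ρ+…+ρ^K) ≥ 103−65, i.e. ρ+…+ρ^K ≥ 38/35 ≈ 1.0857.
With ρ = 5/7, the partial sums are K=1: 0.7143, K=2: 1.2245.
K = 2 is the first length at which the sum reaches 1.0857.

2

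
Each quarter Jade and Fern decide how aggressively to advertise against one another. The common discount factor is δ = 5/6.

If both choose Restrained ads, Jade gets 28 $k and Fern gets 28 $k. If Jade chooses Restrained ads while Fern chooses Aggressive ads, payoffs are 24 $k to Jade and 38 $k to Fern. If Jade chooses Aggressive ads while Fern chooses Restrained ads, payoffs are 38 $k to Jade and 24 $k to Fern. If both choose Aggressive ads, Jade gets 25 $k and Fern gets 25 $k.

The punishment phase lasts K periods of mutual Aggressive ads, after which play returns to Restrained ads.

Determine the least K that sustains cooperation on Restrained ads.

7

Need Σ_{k=1}^{K} δ^k ≥ (38−28)/(28−25) = 3.3333 at δ = 5/6.
At K = 6 the sum is 3.3255 < 3.3333; at K = 7 it is 3.6046 ≥ 3.3333.
So the minimum punishment length is K = 7.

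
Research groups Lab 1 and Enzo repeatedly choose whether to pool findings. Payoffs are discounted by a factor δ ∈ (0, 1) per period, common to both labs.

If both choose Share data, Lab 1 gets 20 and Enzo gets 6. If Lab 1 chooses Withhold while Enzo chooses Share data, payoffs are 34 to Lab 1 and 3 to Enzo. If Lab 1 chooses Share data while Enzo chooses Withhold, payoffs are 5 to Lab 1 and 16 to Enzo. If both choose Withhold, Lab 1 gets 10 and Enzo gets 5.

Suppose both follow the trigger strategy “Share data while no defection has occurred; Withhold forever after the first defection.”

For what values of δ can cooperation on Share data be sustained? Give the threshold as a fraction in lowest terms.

Lab 1: cooperation gives 20 each period; deviation gives 34 once then 10 forever.
  20/(1−δ) ≥ 34 + 10δ/(1−δ) ⇒ δ ≥ 14/24 = 7/12.
Enzo: cooperation gives 6 each period; deviation gives 16 once then 5 forever.
  δ ≥ 10/11.
Both must hold, so the binding constraint is Enzo's: δ ≥ 10/11.

10/11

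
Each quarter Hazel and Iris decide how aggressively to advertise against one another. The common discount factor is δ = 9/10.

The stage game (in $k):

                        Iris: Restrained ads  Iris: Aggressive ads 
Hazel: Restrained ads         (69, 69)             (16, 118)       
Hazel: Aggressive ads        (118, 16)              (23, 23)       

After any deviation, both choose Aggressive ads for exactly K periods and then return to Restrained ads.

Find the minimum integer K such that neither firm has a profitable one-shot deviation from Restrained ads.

No profitable deviation requires (69−23)(δ+…+δ^K) ≥ 118−69, i.e. δ+…+δ^K ≥ 49/46 ≈ 1.0652.
With δ = 9/10, the partial sums are K=1: 0.9000, K=2: 1.7100.
K = 2 is the first length at which the sum reaches 1.0652.

2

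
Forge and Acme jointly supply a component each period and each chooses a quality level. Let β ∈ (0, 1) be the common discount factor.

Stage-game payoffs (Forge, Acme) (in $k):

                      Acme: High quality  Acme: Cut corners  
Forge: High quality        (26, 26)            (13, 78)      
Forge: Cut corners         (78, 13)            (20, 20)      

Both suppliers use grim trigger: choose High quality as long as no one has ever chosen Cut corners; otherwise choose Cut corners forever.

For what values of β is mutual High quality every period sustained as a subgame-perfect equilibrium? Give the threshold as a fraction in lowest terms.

26/(1−β) ≥ 78 + 20β/(1−β)
26 ≥ 78 − 58β
β ≥ 52/58 = 26/29.

26/29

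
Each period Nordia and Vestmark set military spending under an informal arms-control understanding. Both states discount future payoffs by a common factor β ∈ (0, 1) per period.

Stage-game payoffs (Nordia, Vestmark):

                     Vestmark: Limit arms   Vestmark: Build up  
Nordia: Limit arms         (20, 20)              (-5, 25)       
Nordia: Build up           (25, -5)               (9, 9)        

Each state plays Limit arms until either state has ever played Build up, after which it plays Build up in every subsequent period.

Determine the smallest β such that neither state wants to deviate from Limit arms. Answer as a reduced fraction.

5/16

One-period gain from deviating is 25 − 20 = 5. The loss is 20 − 9 = 11 in every subsequent period, with present value 11·β/(1−β).
Deviation is unprofitable when 11·β/(1−β) ≥ 5, i.e. β/(1−β) ≥ 5/11.
Equivalently β ≥ 5/(5+11) = 5/16.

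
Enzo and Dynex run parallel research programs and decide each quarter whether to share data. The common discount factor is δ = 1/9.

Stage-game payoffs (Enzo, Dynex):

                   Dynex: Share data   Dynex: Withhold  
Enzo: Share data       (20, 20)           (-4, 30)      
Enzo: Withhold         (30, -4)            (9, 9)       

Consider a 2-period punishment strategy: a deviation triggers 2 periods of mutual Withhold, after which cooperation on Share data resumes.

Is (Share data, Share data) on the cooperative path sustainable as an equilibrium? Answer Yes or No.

IC: δ+…+δ^2 ≥ (30−20)/(20−9) = 10/11.
At δ = 1/9: partial sum = 0.1235 < 0.9091. Cooperation not sustainable.

No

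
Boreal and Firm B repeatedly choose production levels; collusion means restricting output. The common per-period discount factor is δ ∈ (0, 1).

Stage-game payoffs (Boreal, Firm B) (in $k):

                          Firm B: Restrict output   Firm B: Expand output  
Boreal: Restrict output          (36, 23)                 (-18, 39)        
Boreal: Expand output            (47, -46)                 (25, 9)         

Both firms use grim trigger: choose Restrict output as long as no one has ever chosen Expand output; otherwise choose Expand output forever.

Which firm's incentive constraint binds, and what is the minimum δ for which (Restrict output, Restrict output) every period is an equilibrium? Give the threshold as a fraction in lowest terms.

Firm B; δ ≥ 8/15

For Boreal: deviation gain 47−36 = 11, per-period punishment loss 36−25 = 11. IC gives δ ≥ 11/22 = 1/2.
For Firm B: gain 16, loss 14 per period, so δ ≥ 16/30 = 8/15.
The tighter constraint is Firm B's, so cooperation needs δ ≥ 8/15.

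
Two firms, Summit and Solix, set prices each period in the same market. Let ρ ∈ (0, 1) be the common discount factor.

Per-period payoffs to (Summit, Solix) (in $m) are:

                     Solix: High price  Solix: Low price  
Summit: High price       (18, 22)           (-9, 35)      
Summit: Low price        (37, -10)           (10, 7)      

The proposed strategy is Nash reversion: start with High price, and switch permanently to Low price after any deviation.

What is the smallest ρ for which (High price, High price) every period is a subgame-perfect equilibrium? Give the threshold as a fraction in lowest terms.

Summit: cooperation gives 18 each period; deviation gives 37 once then 10 forever.
  18/(1−ρ) ≥ 37 + 10ρ/(1−ρ) ⇒ ρ ≥ 19/27.
Solix: cooperation gives 22 each period; deviation gives 35 once then 7 forever.
  ρ ≥ 13/28.
Both must hold, so the binding constraint is Summit's: ρ ≥ 19/27.

19/27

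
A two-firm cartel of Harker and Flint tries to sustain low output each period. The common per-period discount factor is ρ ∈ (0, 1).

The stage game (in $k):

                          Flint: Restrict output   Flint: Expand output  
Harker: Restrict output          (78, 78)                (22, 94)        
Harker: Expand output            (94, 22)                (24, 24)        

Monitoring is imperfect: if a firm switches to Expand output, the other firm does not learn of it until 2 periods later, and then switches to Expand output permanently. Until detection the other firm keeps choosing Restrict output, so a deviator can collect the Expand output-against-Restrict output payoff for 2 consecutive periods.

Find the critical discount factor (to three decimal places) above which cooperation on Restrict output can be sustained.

0.478

A deviator earns 94 for 2 periods, then 24 forever; cooperating earns 78 forever. Multiplying the IC by (1−ρ):
78 ≥ 94(1−ρ^2) + 24ρ^2, so 70·ρ^2 ≥ 16 and ρ^2 ≥ 8/35.
ρ ≥ (8/35)^(1/2) ≈ 0.478.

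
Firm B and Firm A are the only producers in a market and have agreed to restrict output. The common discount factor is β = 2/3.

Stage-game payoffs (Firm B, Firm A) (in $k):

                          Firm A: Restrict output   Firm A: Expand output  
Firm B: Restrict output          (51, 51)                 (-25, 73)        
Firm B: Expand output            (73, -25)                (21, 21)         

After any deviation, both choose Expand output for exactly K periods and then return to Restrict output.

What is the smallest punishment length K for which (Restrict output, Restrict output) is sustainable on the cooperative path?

Need Σ_{k=1}^{K} β^k ≥ (73−51)/(51−21) = 0.7333 at β = 2/3.
At K = 1 the sum is 0.6667 < 0.7333; at K = 2 it is 1.1111 ≥ 0.7333.
So the minimum punishment length is K = 2.

2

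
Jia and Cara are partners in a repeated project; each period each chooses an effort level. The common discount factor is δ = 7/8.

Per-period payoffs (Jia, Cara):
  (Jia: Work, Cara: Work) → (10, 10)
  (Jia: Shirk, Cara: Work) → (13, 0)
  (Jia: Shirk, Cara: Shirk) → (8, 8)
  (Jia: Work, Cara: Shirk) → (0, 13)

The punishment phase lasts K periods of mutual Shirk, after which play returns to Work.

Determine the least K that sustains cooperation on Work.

2

IC: δ(1−δ^K)/(1−δ) ≥ (13−10)/(10−8) = 3/2.
With δ = 7/8: need 1 − δ^K ≥ 3/2·(1−7/8)/(7/8), i.e. δ^K ≤ 0.7857.
Since (7/8)^1 = 0.8750 and (7/8)^2 = 0.7656, the smallest such K is 2.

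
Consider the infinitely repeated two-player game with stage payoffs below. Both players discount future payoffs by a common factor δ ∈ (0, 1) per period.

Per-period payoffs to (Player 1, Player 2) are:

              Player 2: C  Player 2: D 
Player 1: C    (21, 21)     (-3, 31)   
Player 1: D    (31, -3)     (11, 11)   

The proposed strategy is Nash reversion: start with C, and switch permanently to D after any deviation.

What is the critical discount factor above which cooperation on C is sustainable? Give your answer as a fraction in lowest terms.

21/(1−δ) ≥ 31 + 11δ/(1−δ)
21 ≥ 31 − 20δ
δ ≥ 10/20 = 1/2.

1/2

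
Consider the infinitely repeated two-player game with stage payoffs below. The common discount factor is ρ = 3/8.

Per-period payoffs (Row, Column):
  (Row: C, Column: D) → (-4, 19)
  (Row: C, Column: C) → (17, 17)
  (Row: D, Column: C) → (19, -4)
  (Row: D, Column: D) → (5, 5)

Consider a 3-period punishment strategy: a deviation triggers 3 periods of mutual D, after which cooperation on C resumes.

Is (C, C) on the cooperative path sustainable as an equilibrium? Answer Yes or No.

Comparing payoff streams over the 4 periods until play realigns: cooperate → 17(1+ρ+…+ρ^3); deviate → 19 + 5(ρ+…+ρ^3).
Cooperation is sustained iff (17−5)(ρ+…+ρ^3) ≥ 19−17.
ρ+…+ρ^3 = 3/8·(1−(3/8)^3)/(1−3/8) = 0.5684, and (19−17)/(17−5) = 0.1667.
0.5684 ≥ 0.1667, so cooperation is sustainable.

Yes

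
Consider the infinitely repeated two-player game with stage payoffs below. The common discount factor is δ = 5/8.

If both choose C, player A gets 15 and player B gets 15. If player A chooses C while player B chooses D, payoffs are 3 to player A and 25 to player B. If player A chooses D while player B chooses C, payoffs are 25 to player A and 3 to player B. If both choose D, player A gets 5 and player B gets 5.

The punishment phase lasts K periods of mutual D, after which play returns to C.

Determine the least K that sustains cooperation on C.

No profitable deviation requires (15−5)(δ+…+δ^K) ≥ 25−15, i.e. δ+…+δ^K ≥ 1 ≈ 1.0000.
With δ = 5/8, the partial sums are K=1: 0.6250, K=2: 1.0156.
K = 2 is the first length at which the sum reaches 1.0000.

2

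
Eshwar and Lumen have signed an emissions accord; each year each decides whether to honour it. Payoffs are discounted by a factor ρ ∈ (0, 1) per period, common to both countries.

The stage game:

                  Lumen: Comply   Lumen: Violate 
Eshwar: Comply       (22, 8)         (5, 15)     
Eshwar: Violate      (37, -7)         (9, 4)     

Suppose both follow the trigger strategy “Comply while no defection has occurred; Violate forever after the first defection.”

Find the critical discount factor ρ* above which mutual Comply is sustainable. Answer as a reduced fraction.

7/11

Eshwar: cooperation gives 22 each period; deviation gives 37 once then 9 forever.
  22/(1−ρ) ≥ 37 + 9ρ/(1−ρ) ⇒ ρ ≥ 15/28.
Lumen: cooperation gives 8 each period; deviation gives 15 once then 4 forever.
  ρ ≥ 7/11.
Both must hold, so the binding constraint is Lumen's: ρ ≥ 7/11.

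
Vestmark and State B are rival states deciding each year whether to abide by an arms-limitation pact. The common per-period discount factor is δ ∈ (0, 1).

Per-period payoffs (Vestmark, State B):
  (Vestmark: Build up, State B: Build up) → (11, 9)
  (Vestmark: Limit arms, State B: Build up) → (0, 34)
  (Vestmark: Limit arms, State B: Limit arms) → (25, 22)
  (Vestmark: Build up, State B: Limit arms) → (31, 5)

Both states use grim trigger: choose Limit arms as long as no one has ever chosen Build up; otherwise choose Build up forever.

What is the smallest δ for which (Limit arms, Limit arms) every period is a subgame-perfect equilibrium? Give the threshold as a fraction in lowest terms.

12/25

For Vestmark: deviation gain 31−25 = 6, per-period punishment loss 25−11 = 14. IC gives δ ≥ 6/20 = 3/10.
For State B: gain 12, loss 13 per period, so δ ≥ 12/25.
The tighter constraint is State B's, so cooperation needs δ ≥ 12/25.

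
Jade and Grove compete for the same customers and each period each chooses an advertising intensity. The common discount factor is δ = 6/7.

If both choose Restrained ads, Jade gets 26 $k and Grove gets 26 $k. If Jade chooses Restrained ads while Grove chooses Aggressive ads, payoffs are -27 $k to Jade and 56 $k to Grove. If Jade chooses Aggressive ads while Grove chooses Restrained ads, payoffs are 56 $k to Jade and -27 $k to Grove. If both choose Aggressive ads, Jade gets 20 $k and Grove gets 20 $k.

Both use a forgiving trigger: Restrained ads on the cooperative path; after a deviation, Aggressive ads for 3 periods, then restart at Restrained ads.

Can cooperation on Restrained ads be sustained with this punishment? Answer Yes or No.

No

Comparing payoff streams over the 4 periods until play realigns: cooperate → 26(1+δ+…+δ^3); deviate → 56 + 20(δ+…+δ^3).
Cooperation is sustained iff (26−20)(δ+…+δ^3) ≥ 56−26.
δ+…+δ^3 = 6/7·(1−(6/7)^3)/(1−6/7) = 2.2216, and (56−26)/(26−20) = 5.0000.
2.2216 < 5.0000, so cooperation is not sustainable.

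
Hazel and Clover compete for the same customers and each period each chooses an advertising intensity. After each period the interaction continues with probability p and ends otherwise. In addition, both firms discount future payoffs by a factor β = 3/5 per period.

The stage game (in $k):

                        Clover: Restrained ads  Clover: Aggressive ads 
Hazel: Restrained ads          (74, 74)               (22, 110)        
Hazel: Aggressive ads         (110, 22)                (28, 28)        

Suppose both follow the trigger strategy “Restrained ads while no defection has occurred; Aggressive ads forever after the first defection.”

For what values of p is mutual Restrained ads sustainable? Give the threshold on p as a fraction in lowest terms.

Expected continuation weight on next period's payoff is β·p = 3/5·p, which plays the role of the discount factor.
Cooperation requires 3/5·p ≥ (110−74)/(110−28) = 18/41, hence p ≥ 30/41.

30/41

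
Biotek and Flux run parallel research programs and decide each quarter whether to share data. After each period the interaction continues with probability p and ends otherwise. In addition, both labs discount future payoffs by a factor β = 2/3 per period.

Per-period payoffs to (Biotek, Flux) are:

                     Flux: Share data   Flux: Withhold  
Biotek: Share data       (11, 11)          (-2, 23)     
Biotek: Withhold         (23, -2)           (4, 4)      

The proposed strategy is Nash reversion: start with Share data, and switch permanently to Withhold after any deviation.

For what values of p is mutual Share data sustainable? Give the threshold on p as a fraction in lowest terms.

Expected continuation weight on next period's payoff is β·p = 2/3·p, which plays the role of the discount factor.
Cooperation requires 2/3·p ≥ (23−11)/(23−4) = 12/19, hence p ≥ 18/19.

18/19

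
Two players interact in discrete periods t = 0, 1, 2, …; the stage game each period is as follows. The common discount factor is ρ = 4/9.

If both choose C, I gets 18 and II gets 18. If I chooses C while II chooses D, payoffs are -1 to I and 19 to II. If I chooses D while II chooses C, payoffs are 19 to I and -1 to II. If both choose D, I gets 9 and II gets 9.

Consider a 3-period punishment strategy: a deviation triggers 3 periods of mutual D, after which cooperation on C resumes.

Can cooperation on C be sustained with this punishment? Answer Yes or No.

Comparing payoff streams over the 4 periods until play realigns: cooperate → 18(1+ρ+…+ρ^3); deviate → 19 + 9(ρ+…+ρ^3).
Cooperation is sustained iff (18−9)(ρ+…+ρ^3) ≥ 19−18.
ρ+…+ρ^3 = 4/9·(1−(4/9)^3)/(1−4/9) = 0.7298, and (19−18)/(18−9) = 0.1111.
0.7298 ≥ 0.1111, so cooperation is sustainable.

Yes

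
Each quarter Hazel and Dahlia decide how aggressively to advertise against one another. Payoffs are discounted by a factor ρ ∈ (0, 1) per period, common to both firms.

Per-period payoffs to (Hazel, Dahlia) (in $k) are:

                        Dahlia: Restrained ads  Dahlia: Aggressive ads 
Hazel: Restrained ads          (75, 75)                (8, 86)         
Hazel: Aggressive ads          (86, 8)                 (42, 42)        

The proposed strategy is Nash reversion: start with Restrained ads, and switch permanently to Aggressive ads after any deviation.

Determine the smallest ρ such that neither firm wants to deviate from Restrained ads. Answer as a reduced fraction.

1/4

Cooperation forever yields 75 each period: 75/(1−ρ).
Deviating yields 86 once, then 42 forever: 86 + 42ρ/(1−ρ).
No profitable deviation requires 75/(1−ρ) ≥ 86 + 42ρ/(1−ρ).
Multiplying by (1−ρ): 75 ≥ 86(1−ρ) + 42ρ = 86 − 44ρ.
So 44ρ ≥ 11, i.e. ρ ≥ 11/44 = 1/4.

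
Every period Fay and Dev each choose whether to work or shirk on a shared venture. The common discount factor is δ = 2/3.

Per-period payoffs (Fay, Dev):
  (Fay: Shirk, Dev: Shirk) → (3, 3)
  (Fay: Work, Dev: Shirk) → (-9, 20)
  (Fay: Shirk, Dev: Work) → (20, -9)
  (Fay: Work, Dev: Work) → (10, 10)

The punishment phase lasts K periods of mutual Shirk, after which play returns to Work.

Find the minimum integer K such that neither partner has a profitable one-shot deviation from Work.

No profitable deviation requires (10−3)(δ+…+δ^K) ≥ 20−10, i.e. δ+…+δ^K ≥ 10/7 ≈ 1.4286.
With δ = 2/3, the partial sums are K=1: 0.6667, K=2: 1.1111, K=3: 1.4074, K=4: 1.6049.
K = 4 is the first length at which the sum reaches 1.4286.

4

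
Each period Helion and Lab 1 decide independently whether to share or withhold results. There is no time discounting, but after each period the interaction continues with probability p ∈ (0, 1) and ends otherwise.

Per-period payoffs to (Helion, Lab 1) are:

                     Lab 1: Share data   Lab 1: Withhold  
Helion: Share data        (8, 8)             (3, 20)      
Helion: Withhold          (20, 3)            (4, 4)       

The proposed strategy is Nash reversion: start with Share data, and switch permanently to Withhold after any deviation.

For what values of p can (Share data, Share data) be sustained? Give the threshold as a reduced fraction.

Expected cooperation value is 8 + p·8 + p²·8 + … = 8/(1−p); deviation gives 20 + p·4/(1−p).
8 ≥ 20(1−p) + 4p ⇒ 16p ≥ 12 ⇒ p ≥ 12/16 = 3/4.

3/4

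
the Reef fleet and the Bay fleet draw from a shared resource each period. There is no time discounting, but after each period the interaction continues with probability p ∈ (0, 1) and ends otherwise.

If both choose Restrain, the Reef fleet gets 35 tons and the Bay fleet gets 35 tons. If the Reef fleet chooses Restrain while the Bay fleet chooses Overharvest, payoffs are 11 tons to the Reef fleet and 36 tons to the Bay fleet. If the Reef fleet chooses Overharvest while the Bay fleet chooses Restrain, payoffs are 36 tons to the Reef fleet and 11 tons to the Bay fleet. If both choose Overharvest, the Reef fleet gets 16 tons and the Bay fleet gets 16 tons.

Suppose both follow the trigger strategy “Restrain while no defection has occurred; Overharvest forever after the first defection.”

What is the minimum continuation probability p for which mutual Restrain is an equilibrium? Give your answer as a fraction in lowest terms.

With no time discounting, the continuation probability p plays the role of the discount factor.
Grim-trigger IC: 35/(1−p) ≥ 36 + 16p/(1−p) ⇒ p ≥ (36−35)/(36−16) = 1/20.

1/20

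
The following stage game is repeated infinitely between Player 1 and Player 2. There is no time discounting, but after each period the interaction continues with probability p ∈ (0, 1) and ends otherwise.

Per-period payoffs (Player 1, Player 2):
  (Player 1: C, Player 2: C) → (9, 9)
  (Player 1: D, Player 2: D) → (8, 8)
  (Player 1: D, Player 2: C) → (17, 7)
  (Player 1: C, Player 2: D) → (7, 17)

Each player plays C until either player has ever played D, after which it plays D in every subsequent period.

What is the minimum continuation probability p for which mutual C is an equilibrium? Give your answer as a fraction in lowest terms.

With no time discounting, the continuation probability p plays the role of the discount factor.
Grim-trigger IC: 9/(1−p) ≥ 17 + 8p/(1−p) ⇒ p ≥ (17−9)/(17−8) = 8/9.

8/9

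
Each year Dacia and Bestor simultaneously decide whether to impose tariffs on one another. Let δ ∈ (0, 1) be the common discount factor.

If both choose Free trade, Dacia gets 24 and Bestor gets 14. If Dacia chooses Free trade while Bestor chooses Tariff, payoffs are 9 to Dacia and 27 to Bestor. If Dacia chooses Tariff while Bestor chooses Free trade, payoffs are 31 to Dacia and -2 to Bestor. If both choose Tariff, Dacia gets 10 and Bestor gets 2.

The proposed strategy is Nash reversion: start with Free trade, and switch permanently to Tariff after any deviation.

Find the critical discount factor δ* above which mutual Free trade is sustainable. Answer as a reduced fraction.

13/25

For Dacia: deviation gain 31−24 = 7, per-period punishment loss 24−10 = 14. IC gives δ ≥ 7/21 = 1/3.
For Bestor: gain 13, loss 12 per period, so δ ≥ 13/25.
The tighter constraint is Bestor's, so cooperation needs δ ≥ 13/25.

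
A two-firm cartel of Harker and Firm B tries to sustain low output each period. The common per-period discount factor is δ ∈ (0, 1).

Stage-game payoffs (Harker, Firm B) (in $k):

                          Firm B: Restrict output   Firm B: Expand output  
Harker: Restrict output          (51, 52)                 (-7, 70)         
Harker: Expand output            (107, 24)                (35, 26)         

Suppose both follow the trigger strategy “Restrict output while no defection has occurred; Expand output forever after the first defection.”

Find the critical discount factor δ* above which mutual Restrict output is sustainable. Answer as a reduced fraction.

7/9

Harker: cooperation gives 51 each period; deviation gives 107 once then 35 forever.
  51/(1−δ) ≥ 107 + 35δ/(1−δ) ⇒ δ ≥ 56/72 = 7/9.
Firm B: cooperation gives 52 each period; deviation gives 70 once then 26 forever.
  δ ≥ 18/44 = 9/22.
Both must hold, so the binding constraint is Harker's: δ ≥ 7/9.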